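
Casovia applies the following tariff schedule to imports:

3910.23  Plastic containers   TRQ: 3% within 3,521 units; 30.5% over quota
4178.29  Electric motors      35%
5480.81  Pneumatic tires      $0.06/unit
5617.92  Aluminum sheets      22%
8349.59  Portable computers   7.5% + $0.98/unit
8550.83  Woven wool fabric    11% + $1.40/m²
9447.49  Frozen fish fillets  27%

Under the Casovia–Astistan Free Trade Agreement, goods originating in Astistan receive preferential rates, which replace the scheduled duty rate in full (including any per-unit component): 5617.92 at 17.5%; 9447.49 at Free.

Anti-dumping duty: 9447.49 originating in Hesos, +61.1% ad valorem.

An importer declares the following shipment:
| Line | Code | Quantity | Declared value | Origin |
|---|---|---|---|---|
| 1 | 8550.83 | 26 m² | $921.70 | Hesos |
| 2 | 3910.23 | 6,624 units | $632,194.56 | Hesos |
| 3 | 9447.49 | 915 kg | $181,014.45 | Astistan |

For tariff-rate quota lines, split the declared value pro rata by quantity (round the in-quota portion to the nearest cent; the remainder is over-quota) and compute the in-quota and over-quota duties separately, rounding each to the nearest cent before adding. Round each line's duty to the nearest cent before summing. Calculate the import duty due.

$100,544.97

Line 1 (8550.83, Hesos, 26 m², $921.70):
Base rate for 8550.83 is 11% + $1.40/m².
Duty = $921.70 × 11% + 26 × $1.40 = $137.79.
Line 2 (3910.23, Hesos, 6,624 units, $632,194.56):
Code 3910.23 is under a tariff-rate quota (threshold 3,521 units). In-quota: 3,521 units at 3%; over-quota: 3,103 units at 30.5%.
Pro-rata value split: in-quota = $632,194.56 × 3,521/6,624 = $336,044.24; over-quota = $632,194.56 − $336,044.24 = $296,150.32.
In-quota duty = $336,044.24 × 3% = $10,081.33. Over-quota duty = $296,150.32 × 30.5% = $90,325.85.
Line duty = $10,081.33 + $90,325.85 = $100,407.18.
Line 3 (9447.49, Astistan, 915 kg, $181,014.45):
Base rate for 9447.49 is 27%.
Origin Astistan qualifies under the Casovia–Astistan agreement and 9447.49 is covered: preferential rate Free applies instead.
The additional-duty order on 9447.49 targets Hesos, not Astistan; it does not apply.
Duty = $181,014.45 × 0% = $0.00.
Total = $137.79 + $100,407.18 + $0.00 = $100,544.97.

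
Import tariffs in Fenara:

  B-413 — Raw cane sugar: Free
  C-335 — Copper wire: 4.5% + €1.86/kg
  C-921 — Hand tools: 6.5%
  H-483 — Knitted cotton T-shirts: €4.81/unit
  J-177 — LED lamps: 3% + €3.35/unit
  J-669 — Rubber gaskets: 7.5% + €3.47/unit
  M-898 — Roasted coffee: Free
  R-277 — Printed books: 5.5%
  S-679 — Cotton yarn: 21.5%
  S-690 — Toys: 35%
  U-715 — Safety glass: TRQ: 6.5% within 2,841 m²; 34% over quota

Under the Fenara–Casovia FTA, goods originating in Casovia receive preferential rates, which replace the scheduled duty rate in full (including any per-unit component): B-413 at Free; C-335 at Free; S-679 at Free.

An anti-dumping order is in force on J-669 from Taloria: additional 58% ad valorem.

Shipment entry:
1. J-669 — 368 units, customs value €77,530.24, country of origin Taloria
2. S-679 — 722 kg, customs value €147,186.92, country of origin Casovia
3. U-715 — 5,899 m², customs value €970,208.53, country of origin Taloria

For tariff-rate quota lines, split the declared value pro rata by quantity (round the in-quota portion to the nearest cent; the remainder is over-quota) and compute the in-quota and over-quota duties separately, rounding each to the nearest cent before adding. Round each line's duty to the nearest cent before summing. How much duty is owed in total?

€253,433.87

Line 1 (J-669, Taloria, 368 units, €77,530.24):
Base rate for J-669 is 7.5% + €3.47/unit.
Additional duty on J-669 from Taloria: +58%. Applied ad valorem rate: 7.5% + 58% = 65.5%.
Duty = €77,530.24 × 65.5% + 368 × €3.47 = €52,059.27.
Line 2 (S-679, Casovia, 722 kg, €147,186.92):
Base rate for S-679 is 21.5%.
Origin Casovia qualifies under the Fenara–Casovia agreement and S-679 is covered: preferential rate Free applies instead.
Duty = €147,186.92 × 0% = €0.00.
Line 3 (U-715, Taloria, 5,899 m², €970,208.53):
Code U-715 is under a tariff-rate quota (threshold 2,841 m²). In-quota: 2,841 m² at 6.5%; over-quota: 3,058 m² at 34%.
Pro-rata value split: in-quota = €970,208.53 × 2,841/5,899 = €467,259.27; over-quota = €970,208.53 − €467,259.27 = €502,949.26.
In-quota duty = €467,259.27 × 6.5% = €30,371.85. Over-quota duty = €502,949.26 × 34% = €171,002.75.
Line duty = €30,371.85 + €171,002.75 = €201,374.60.
Total = €52,059.27 + €0.00 + €201,374.60 = €253,433.87.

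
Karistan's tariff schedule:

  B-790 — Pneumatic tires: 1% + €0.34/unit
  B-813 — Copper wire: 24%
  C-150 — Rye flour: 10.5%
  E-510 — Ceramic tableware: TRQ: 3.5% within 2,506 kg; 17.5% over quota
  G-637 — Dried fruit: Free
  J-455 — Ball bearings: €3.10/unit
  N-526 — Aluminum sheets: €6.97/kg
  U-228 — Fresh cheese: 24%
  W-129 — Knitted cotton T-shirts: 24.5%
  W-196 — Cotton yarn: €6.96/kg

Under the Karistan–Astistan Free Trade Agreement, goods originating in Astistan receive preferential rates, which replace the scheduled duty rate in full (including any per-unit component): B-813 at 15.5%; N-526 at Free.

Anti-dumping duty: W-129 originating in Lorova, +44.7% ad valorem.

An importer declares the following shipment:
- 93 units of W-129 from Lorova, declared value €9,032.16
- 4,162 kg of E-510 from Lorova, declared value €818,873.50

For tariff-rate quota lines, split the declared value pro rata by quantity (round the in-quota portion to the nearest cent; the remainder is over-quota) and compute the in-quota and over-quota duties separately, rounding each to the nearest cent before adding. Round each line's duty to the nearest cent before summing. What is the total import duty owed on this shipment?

€80,525.34

Line 1 (W-129, Lorova, 93 units, €9,032.16):
Base rate for W-129 is 24.5%.
Additional duty on W-129 from Lorova: +44.7%. Applied ad valorem rate: 24.5% + 44.7% = 69.2%.
Duty = €9,032.16 × 69.2% = €6,250.25.
Line 2 (E-510, Lorova, 4,162 kg, €818,873.50):
Code E-510 is under a tariff-rate quota (threshold 2,506 kg). In-quota: 2,506 kg at 3.5%; over-quota: 1,656 kg at 17.5%.
Pro-rata value split: in-quota = €818,873.50 × 2,506/4,162 = €493,055.50; over-quota = €818,873.50 − €493,055.50 = €325,818.00.
In-quota duty = €493,055.50 × 3.5% = €17,256.94. Over-quota duty = €325,818.00 × 17.5% = €57,018.15.
Line duty = €17,256.94 + €57,018.15 = €74,275.09.
Total = €6,250.25 + €74,275.09 = €80,525.34.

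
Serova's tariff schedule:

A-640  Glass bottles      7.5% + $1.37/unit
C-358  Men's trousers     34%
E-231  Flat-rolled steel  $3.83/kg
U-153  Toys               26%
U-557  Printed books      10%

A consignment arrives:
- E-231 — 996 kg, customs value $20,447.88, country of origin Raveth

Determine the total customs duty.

Line 1 (E-231, Raveth, 996 kg, $20,447.88):
Base rate for E-231 is $3.83/kg.
Duty = 996 × $3.83 = $3,814.68.

$3,814.68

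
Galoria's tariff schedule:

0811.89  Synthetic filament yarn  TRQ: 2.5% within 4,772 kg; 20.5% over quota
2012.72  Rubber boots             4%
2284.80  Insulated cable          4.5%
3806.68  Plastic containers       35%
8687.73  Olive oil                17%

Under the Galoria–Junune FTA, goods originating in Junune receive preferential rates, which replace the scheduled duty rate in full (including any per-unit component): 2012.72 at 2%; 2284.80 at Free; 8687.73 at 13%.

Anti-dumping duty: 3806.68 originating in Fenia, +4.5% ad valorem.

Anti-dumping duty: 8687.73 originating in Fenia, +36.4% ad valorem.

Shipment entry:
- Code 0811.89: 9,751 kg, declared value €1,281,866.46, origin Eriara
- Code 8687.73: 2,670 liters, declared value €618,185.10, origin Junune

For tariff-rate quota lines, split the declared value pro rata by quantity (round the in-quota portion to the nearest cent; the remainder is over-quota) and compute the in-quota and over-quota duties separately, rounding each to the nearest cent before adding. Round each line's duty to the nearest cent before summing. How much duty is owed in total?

€230,227.80

Line 1 (0811.89, Eriara, 9,751 kg, €1,281,866.46):
Code 0811.89 is under a tariff-rate quota (threshold 4,772 kg). In-quota: 4,772 kg at 2.5%; over-quota: 4,979 kg at 20.5%.
Pro-rata value split: in-quota = €1,281,866.46 × 4,772/9,751 = €627,327.12; over-quota = €1,281,866.46 − €627,327.12 = €654,539.34.
In-quota duty = €627,327.12 × 2.5% = €15,683.18. Over-quota duty = €654,539.34 × 20.5% = €134,180.56.
Line duty = €15,683.18 + €134,180.56 = €149,863.74.
Line 2 (8687.73, Junune, 2,670 liters, €618,185.10):
Base rate for 8687.73 is 17%.
Origin Junune qualifies under the Galoria–Junune agreement and 8687.73 is covered: preferential rate 13% applies instead.
The additional-duty order on 8687.73 targets Fenia, not Junune; it does not apply.
Duty = €618,185.10 × 13% = €80,364.06.
Total = €149,863.74 + €80,364.06 = €230,227.80.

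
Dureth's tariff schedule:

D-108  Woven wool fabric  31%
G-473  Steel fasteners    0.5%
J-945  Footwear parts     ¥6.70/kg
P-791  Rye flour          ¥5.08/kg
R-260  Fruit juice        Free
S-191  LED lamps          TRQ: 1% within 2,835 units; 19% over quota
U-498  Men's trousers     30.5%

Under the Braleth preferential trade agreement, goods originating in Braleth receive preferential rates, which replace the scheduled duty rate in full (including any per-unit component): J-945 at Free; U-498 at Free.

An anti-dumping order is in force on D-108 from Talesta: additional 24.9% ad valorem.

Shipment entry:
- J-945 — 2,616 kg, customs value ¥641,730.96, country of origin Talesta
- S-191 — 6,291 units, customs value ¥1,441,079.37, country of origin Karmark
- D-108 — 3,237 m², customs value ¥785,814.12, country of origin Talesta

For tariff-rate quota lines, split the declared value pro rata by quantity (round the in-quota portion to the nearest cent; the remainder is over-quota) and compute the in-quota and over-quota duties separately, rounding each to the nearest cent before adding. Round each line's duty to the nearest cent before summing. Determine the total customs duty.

Line 1 (J-945, Talesta, 2,616 kg, ¥641,730.96):
Base rate for J-945 is ¥6.70/kg.
J-945 has an FTA preferential rate, but origin Talesta is not Braleth; base rate stands.
Duty = 2,616 × ¥6.70 = ¥17,527.20.
Line 2 (S-191, Karmark, 6,291 units, ¥1,441,079.37):
Code S-191 is under a tariff-rate quota (threshold 2,835 units). In-quota: 2,835 units at 1%; over-quota: 3,456 units at 19%.
Pro-rata value split: in-quota = ¥1,441,079.37 × 2,835/6,291 = ¥649,413.45; over-quota = ¥1,441,079.37 − ¥649,413.45 = ¥791,665.92.
In-quota duty = ¥649,413.45 × 1% = ¥6,494.13. Over-quota duty = ¥791,665.92 × 19% = ¥150,416.52.
Line duty = ¥6,494.13 + ¥150,416.52 = ¥156,910.65.
Line 3 (D-108, Talesta, 3,237 m², ¥785,814.12):
Base rate for D-108 is 31%.
Additional duty on D-108 from Talesta: +24.9%. Applied ad valorem rate: 31% + 24.9% = 55.9%.
Duty = ¥785,814.12 × 55.9% = ¥439,270.09.
Total = ¥17,527.20 + ¥156,910.65 + ¥439,270.09 = ¥613,707.94.

¥613,707.94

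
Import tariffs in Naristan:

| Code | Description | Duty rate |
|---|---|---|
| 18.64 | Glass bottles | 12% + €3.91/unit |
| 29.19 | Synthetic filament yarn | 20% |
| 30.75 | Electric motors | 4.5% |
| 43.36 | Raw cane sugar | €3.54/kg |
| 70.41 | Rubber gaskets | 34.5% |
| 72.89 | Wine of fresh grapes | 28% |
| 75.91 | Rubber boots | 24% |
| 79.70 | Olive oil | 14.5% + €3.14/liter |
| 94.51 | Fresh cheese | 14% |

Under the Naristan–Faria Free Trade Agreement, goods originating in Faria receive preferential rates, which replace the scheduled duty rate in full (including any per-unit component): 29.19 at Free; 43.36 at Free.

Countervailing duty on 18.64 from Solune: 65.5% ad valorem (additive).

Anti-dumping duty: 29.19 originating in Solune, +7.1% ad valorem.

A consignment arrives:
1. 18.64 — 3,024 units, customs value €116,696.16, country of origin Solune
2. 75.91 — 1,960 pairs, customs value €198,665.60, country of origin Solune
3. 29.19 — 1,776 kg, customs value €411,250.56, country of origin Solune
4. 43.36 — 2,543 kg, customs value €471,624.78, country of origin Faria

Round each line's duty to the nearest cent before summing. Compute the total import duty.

€261,392.00

Line 1 (18.64, Solune, 3,024 units, €116,696.16):
Base rate for 18.64 is 12% + €3.91/unit.
Additional duty on 18.64 from Solune: +65.5%. Applied ad valorem rate: 12% + 65.5% = 77.5%.
Duty = €116,696.16 × 77.5% + 3,024 × €3.91 = €102,263.36.
Line 2 (75.91, Solune, 1,960 pairs, €198,665.60):
Base rate for 75.91 is 24%.
Duty = €198,665.60 × 24% = €47,679.74.
Line 3 (29.19, Solune, 1,776 kg, €411,250.56):
Base rate for 29.19 is 20%.
29.19 has an FTA preferential rate, but origin Solune is not Faria; base rate stands.
Additional duty on 29.19 from Solune: +7.1%. Applied ad valorem rate: 20% + 7.1% = 27.1%.
Duty = €411,250.56 × 27.1% = €111,448.90.
Line 4 (43.36, Faria, 2,543 kg, €471,624.78):
Base rate for 43.36 is €3.54/kg.
Origin Faria qualifies under the Naristan–Faria agreement and 43.36 is covered: preferential rate Free applies instead.
Duty = €471,624.78 × 0% = €0.00.
Total = €102,263.36 + €47,679.74 + €111,448.90 + €0.00 = €261,392.00.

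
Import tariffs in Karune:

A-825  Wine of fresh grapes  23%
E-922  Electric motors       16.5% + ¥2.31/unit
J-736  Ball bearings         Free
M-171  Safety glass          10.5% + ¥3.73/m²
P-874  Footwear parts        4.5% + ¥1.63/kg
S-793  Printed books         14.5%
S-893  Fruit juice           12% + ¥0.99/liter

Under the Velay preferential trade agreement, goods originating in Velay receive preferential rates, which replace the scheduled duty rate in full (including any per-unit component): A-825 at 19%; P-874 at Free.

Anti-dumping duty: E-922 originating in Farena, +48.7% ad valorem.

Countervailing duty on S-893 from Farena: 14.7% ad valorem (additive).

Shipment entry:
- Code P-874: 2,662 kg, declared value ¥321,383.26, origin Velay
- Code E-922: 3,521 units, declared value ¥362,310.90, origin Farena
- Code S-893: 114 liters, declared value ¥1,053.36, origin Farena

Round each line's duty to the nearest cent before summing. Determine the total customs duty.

Line 1 (P-874, Velay, 2,662 kg, ¥321,383.26):
Base rate for P-874 is 4.5% + ¥1.63/kg.
Origin Velay qualifies under the Karune–Velay agreement and P-874 is covered: preferential rate Free applies instead.
Duty = ¥321,383.26 × 0% = ¥0.00.
Line 2 (E-922, Farena, 3,521 units, ¥362,310.90):
Base rate for E-922 is 16.5% + ¥2.31/unit.
Additional duty on E-922 from Farena: +48.7%. Applied ad valorem rate: 16.5% + 48.7% = 65.2%.
Duty = ¥362,310.90 × 65.2% + 3,521 × ¥2.31 = ¥244,360.22.
Line 3 (S-893, Farena, 114 liters, ¥1,053.36):
Base rate for S-893 is 12% + ¥0.99/liter.
Additional duty on S-893 from Farena: +14.7%. Applied ad valorem rate: 12% + 14.7% = 26.7%.
Duty = ¥1,053.36 × 26.7% + 114 × ¥0.99 = ¥394.11.
Total = ¥0.00 + ¥244,360.22 + ¥394.11 = ¥244,754.33.

¥244,754.33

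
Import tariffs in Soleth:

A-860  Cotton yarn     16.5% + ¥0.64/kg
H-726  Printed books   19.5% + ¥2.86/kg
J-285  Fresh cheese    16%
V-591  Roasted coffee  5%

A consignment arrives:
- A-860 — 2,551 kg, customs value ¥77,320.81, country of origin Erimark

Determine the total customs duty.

Line 1 (A-860, Erimark, 2,551 kg, ¥77,320.81):
Base rate for A-860 is 16.5% + ¥0.64/kg.
Duty = ¥77,320.81 × 16.5% + 2,551 × ¥0.64 = ¥14,390.57.

¥14,390.57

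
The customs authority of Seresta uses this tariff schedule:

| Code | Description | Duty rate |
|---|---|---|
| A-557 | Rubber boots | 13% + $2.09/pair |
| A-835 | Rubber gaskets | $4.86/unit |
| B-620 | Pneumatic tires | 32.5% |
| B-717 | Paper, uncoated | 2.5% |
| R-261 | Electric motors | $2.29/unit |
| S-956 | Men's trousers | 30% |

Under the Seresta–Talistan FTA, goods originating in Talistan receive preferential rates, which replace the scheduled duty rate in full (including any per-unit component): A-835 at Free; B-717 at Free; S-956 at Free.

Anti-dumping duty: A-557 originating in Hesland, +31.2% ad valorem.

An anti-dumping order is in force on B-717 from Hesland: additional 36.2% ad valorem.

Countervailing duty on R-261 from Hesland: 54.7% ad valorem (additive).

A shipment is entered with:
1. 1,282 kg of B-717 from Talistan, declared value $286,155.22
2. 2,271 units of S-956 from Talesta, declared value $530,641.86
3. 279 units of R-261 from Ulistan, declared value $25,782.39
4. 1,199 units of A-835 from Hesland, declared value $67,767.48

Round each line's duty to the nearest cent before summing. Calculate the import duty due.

Line 1 (B-717, Talistan, 1,282 kg, $286,155.22):
Base rate for B-717 is 2.5%.
Origin Talistan qualifies under the Seresta–Talistan agreement and B-717 is covered: preferential rate Free applies instead.
The additional-duty order on B-717 targets Hesland, not Talistan; it does not apply.
Duty = $286,155.22 × 0% = $0.00.
Line 2 (S-956, Talesta, 2,271 units, $530,641.86):
Base rate for S-956 is 30%.
S-956 has an FTA preferential rate, but origin Talesta is not Talistan; base rate stands.
Duty = $530,641.86 × 30% = $159,192.56.
Line 3 (R-261, Ulistan, 279 units, $25,782.39):
Base rate for R-261 is $2.29/unit.
The additional-duty order on R-261 targets Hesland, not Ulistan; it does not apply.
Duty = 279 × $2.29 = $638.91.
Line 4 (A-835, Hesland, 1,199 units, $67,767.48):
Base rate for A-835 is $4.86/unit.
A-835 has an FTA preferential rate, but origin Hesland is not Talistan; base rate stands.
Duty = 1,199 × $4.86 = $5,827.14.
Total = $0.00 + $159,192.56 + $638.91 + $5,827.14 = $165,658.61.

$165,658.61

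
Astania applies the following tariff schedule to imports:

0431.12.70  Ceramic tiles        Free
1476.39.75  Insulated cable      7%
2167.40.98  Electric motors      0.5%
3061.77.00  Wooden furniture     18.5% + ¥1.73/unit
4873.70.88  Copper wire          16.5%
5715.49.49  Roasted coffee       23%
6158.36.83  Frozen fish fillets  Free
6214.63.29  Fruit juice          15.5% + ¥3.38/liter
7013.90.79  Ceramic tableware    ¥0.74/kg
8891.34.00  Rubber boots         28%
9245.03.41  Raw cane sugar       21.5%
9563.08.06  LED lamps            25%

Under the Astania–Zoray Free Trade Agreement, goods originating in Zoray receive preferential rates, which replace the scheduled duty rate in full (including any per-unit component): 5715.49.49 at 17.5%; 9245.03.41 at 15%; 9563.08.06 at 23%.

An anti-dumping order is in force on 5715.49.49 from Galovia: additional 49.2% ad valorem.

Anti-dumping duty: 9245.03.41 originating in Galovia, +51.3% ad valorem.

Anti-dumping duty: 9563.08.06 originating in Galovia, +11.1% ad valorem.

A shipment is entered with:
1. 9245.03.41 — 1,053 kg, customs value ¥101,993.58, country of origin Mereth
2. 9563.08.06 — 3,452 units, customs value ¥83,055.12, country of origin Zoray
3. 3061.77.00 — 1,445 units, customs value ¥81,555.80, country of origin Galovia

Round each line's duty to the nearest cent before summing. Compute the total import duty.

Line 1 (9245.03.41, Mereth, 1,053 kg, ¥101,993.58):
Base rate for 9245.03.41 is 21.5%.
9245.03.41 has an FTA preferential rate, but origin Mereth is not Zoray; base rate stands.
The additional-duty order on 9245.03.41 targets Galovia, not Mereth; it does not apply.
Duty = ¥101,993.58 × 21.5% = ¥21,928.62.
Line 2 (9563.08.06, Zoray, 3,452 units, ¥83,055.12):
Base rate for 9563.08.06 is 25%.
Origin Zoray qualifies under the Astania–Zoray agreement and 9563.08.06 is covered: preferential rate 23% applies instead.
The additional-duty order on 9563.08.06 targets Galovia, not Zoray; it does not apply.
Duty = ¥83,055.12 × 23% = ¥19,102.68.
Line 3 (3061.77.00, Galovia, 1,445 units, ¥81,555.80):
Base rate for 3061.77.00 is 18.5% + ¥1.73/unit.
Duty = ¥81,555.80 × 18.5% + 1,445 × ¥1.73 = ¥17,587.67.
Total = ¥21,928.62 + ¥19,102.68 + ¥17,587.67 = ¥58,618.97.

¥58,618.97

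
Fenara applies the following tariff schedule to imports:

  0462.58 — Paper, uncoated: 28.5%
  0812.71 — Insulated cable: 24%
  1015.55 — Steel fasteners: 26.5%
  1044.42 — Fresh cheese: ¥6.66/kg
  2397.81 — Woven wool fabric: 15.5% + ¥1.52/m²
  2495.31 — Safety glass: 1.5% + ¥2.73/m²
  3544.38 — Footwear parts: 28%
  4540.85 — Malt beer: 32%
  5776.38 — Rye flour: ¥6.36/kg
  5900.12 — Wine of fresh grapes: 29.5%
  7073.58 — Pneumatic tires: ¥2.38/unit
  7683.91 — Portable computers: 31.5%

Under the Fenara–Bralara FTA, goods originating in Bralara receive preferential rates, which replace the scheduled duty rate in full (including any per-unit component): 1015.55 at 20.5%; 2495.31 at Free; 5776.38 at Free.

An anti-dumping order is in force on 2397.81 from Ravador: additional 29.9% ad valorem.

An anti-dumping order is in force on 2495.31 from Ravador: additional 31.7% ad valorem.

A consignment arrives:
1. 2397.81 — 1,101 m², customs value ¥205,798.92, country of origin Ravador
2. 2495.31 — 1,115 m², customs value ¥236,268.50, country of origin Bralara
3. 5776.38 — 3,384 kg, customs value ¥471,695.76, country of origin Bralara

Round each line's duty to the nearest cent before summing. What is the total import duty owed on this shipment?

¥95,106.23

Line 1 (2397.81, Ravador, 1,101 m², ¥205,798.92):
Base rate for 2397.81 is 15.5% + ¥1.52/m².
Additional duty on 2397.81 from Ravador: +29.9%. Applied ad valorem rate: 15.5% + 29.9% = 45.4%.
Duty = ¥205,798.92 × 45.4% + 1,101 × ¥1.52 = ¥95,106.23.
Line 2 (2495.31, Bralara, 1,115 m², ¥236,268.50):
Base rate for 2495.31 is 1.5% + ¥2.73/m².
Origin Bralara qualifies under the Fenara–Bralara agreement and 2495.31 is covered: preferential rate Free applies instead.
The additional-duty order on 2495.31 targets Ravador, not Bralara; it does not apply.
Duty = ¥236,268.50 × 0% = ¥0.00.
Line 3 (5776.38, Bralara, 3,384 kg, ¥471,695.76):
Base rate for 5776.38 is ¥6.36/kg.
Origin Bralara qualifies under the Fenara–Bralara agreement and 5776.38 is covered: preferential rate Free applies instead.
Duty = ¥471,695.76 × 0% = ¥0.00.
Total = ¥95,106.23 + ¥0.00 + ¥0.00 = ¥95,106.23.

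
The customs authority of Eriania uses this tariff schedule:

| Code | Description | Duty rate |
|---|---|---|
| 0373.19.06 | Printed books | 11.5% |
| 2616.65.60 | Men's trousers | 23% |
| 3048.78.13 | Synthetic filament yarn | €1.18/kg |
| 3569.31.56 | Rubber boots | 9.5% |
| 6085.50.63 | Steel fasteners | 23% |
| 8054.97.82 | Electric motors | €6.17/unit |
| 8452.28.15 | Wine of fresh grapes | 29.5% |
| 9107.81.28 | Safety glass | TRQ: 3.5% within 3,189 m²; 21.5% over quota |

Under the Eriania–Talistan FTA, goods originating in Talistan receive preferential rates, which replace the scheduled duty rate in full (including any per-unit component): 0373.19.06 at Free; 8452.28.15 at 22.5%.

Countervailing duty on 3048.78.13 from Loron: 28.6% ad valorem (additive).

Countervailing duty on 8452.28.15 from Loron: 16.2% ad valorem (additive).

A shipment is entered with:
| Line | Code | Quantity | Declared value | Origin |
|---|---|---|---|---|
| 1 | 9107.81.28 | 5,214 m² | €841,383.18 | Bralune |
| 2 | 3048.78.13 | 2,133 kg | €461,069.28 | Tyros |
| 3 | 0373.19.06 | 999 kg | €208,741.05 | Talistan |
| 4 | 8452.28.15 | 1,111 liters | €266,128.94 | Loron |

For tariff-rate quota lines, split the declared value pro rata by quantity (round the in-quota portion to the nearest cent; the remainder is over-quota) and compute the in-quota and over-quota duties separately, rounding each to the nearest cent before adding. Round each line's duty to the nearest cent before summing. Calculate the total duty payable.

Line 1 (9107.81.28, Bralune, 5,214 m², €841,383.18):
Code 9107.81.28 is under a tariff-rate quota (threshold 3,189 m²). In-quota: 3,189 m² at 3.5%; over-quota: 2,025 m² at 21.5%.
Pro-rata value split: in-quota = €841,383.18 × 3,189/5,214 = €514,608.93; over-quota = €841,383.18 − €514,608.93 = €326,774.25.
In-quota duty = €514,608.93 × 3.5% = €18,011.31. Over-quota duty = €326,774.25 × 21.5% = €70,256.46.
Line duty = €18,011.31 + €70,256.46 = €88,267.77.
Line 2 (3048.78.13, Tyros, 2,133 kg, €461,069.28):
Base rate for 3048.78.13 is €1.18/kg.
The additional-duty order on 3048.78.13 targets Loron, not Tyros; it does not apply.
Duty = 2,133 × €1.18 = €2,516.94.
Line 3 (0373.19.06, Talistan, 999 kg, €208,741.05):
Base rate for 0373.19.06 is 11.5%.
Origin Talistan qualifies under the Eriania–Talistan agreement and 0373.19.06 is covered: preferential rate Free applies instead.
Duty = €208,741.05 × 0% = €0.00.
Line 4 (8452.28.15, Loron, 1,111 liters, €266,128.94):
Base rate for 8452.28.15 is 29.5%.
8452.28.15 has an FTA preferential rate, but origin Loron is not Talistan; base rate stands.
Additional duty on 8452.28.15 from Loron: +16.2%. Applied ad valorem rate: 29.5% + 16.2% = 45.7%.
Duty = €266,128.94 × 45.7% = €121,620.93.
Total = €88,267.77 + €2,516.94 + €0.00 + €121,620.93 = €212,405.64.

€212,405.64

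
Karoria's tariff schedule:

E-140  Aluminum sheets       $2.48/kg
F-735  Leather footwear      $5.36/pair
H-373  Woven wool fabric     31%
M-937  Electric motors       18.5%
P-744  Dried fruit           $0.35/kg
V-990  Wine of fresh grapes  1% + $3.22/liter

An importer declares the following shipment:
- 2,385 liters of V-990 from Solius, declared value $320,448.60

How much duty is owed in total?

Line 1 (V-990, Solius, 2,385 liters, $320,448.60):
Base rate for V-990 is 1% + $3.22/liter.
Duty = $320,448.60 × 1% + 2,385 × $3.22 = $10,884.19.

$10,884.19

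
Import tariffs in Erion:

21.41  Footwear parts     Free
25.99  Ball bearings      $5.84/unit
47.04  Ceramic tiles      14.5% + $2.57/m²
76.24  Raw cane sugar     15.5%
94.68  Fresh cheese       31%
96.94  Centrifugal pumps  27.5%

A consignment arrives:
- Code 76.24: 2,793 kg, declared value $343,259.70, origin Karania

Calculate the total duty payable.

$53,205.25

Line 1 (76.24, Karania, 2,793 kg, $343,259.70):
Base rate for 76.24 is 15.5%.
Duty = $343,259.70 × 15.5% = $53,205.25.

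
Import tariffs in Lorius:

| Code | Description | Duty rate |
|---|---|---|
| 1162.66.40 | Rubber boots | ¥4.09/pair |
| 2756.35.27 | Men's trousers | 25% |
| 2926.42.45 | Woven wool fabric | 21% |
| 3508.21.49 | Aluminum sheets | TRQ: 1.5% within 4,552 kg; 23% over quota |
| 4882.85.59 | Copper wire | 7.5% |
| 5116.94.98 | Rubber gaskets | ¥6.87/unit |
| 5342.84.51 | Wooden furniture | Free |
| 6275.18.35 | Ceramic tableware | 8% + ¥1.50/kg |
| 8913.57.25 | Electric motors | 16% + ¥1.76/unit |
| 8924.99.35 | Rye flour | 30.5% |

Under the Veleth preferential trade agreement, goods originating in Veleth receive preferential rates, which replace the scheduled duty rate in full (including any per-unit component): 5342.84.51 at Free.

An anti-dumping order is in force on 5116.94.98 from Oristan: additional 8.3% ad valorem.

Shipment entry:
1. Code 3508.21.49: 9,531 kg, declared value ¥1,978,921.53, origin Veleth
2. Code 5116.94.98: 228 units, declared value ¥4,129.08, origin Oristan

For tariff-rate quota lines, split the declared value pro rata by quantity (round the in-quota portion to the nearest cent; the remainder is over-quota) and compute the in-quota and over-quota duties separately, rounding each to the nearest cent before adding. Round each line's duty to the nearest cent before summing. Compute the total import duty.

¥253,857.70

Line 1 (3508.21.49, Veleth, 9,531 kg, ¥1,978,921.53):
Code 3508.21.49 is under a tariff-rate quota (threshold 4,552 kg). In-quota: 4,552 kg at 1.5%; over-quota: 4,979 kg at 23%.
Pro-rata value split: in-quota = ¥1,978,921.53 × 4,552/9,531 = ¥945,131.76; over-quota = ¥1,978,921.53 − ¥945,131.76 = ¥1,033,789.77.
In-quota duty = ¥945,131.76 × 1.5% = ¥14,176.98. Over-quota duty = ¥1,033,789.77 × 23% = ¥237,771.65.
Line duty = ¥14,176.98 + ¥237,771.65 = ¥251,948.63.
Line 2 (5116.94.98, Oristan, 228 units, ¥4,129.08):
Base rate for 5116.94.98 is ¥6.87/unit.
Additional duty on 5116.94.98 from Oristan: +8.3% ad valorem. Applied ad valorem rate = 8.3%.
Duty = ¥4,129.08 × 8.3% + 228 × ¥6.87 = ¥1,909.07.
Total = ¥251,948.63 + ¥1,909.07 = ¥253,857.70.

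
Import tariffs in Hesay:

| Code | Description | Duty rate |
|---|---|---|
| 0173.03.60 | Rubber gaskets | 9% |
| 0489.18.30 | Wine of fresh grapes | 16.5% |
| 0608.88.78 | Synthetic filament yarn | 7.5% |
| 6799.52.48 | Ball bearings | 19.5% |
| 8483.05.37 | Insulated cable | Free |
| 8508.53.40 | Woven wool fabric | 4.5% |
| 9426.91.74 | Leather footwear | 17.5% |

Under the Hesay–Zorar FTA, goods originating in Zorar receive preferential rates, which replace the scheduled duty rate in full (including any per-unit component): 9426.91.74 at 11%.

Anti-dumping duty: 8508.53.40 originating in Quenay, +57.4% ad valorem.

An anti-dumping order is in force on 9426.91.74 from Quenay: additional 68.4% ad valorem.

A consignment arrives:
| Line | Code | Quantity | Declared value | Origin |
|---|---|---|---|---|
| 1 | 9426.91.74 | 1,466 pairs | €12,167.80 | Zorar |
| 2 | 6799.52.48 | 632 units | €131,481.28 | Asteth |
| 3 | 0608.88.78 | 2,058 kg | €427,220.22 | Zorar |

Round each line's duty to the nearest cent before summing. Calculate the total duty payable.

€59,018.83

Line 1 (9426.91.74, Zorar, 1,466 pairs, €12,167.80):
Base rate for 9426.91.74 is 17.5%.
Origin Zorar qualifies under the Hesay–Zorar agreement and 9426.91.74 is covered: preferential rate 11% applies instead.
The additional-duty order on 9426.91.74 targets Quenay, not Zorar; it does not apply.
Duty = €12,167.80 × 11% = €1,338.46.
Line 2 (6799.52.48, Asteth, 632 units, €131,481.28):
Base rate for 6799.52.48 is 19.5%.
Duty = €131,481.28 × 19.5% = €25,638.85.
Line 3 (0608.88.78, Zorar, 2,058 kg, €427,220.22):
Base rate for 0608.88.78 is 7.5%.
Origin Zorar is the FTA partner but 0608.88.78 is not on the preference list; base rate stands.
Duty = €427,220.22 × 7.5% = €32,041.52.
Total = €1,338.46 + €25,638.85 + €32,041.52 = €59,018.83.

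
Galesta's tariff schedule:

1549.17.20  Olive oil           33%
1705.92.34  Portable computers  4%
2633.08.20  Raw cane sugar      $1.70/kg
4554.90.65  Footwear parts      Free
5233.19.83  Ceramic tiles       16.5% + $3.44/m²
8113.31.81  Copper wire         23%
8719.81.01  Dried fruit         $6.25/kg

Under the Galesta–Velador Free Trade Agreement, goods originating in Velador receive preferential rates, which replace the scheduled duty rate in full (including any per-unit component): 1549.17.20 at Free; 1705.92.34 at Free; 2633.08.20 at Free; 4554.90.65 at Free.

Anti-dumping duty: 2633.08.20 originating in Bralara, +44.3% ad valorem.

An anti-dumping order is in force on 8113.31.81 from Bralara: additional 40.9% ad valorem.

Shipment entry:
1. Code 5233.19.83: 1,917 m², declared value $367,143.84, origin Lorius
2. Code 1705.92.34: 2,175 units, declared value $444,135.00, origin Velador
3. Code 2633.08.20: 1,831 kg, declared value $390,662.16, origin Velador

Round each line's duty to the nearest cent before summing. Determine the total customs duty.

$67,173.21

Line 1 (5233.19.83, Lorius, 1,917 m², $367,143.84):
Base rate for 5233.19.83 is 16.5% + $3.44/m².
Duty = $367,143.84 × 16.5% + 1,917 × $3.44 = $67,173.21.
Line 2 (1705.92.34, Velador, 2,175 units, $444,135.00):
Base rate for 1705.92.34 is 4%.
Origin Velador qualifies under the Galesta–Velador agreement and 1705.92.34 is covered: preferential rate Free applies instead.
Duty = $444,135.00 × 0% = $0.00.
Line 3 (2633.08.20, Velador, 1,831 kg, $390,662.16):
Base rate for 2633.08.20 is $1.70/kg.
Origin Velador qualifies under the Galesta–Velador agreement and 2633.08.20 is covered: preferential rate Free applies instead.
The additional-duty order on 2633.08.20 targets Bralara, not Velador; it does not apply.
Duty = $390,662.16 × 0% = $0.00.
Total = $67,173.21 + $0.00 + $0.00 = $67,173.21.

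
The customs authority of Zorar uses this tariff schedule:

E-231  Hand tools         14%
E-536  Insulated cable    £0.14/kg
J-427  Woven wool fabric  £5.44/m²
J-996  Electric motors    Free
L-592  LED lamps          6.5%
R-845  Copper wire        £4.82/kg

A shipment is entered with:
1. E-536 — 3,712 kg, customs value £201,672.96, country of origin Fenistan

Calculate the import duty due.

£519.68

Line 1 (E-536, Fenistan, 3,712 kg, £201,672.96):
Base rate for E-536 is £0.14/kg.
Duty = 3,712 × £0.14 = £519.68.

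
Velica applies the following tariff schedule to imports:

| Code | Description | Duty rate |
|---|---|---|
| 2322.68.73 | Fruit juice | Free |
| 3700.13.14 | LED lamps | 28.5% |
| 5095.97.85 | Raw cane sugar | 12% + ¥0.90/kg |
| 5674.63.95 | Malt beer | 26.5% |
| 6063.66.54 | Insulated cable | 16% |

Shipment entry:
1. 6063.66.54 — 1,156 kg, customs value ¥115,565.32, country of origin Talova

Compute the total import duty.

¥18,490.45

Line 1 (6063.66.54, Talova, 1,156 kg, ¥115,565.32):
Base rate for 6063.66.54 is 16%.
Duty = ¥115,565.32 × 16% = ¥18,490.45.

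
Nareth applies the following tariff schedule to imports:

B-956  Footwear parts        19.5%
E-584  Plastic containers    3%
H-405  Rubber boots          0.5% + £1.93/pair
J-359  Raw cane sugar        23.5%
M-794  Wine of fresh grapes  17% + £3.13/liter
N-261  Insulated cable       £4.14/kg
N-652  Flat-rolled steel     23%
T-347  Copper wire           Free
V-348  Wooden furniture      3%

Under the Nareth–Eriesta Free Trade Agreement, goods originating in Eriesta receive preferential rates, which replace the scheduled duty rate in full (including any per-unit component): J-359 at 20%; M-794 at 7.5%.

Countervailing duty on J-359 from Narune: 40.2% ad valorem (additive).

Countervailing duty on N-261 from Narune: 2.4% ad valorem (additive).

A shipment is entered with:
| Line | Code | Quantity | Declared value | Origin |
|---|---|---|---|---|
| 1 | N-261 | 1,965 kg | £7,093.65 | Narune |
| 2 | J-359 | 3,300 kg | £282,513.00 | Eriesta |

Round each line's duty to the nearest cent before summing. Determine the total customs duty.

Line 1 (N-261, Narune, 1,965 kg, £7,093.65):
Base rate for N-261 is £4.14/kg.
Additional duty on N-261 from Narune: +2.4% ad valorem. Applied ad valorem rate = 2.4%.
Duty = £7,093.65 × 2.4% + 1,965 × £4.14 = £8,305.35.
Line 2 (J-359, Eriesta, 3,300 kg, £282,513.00):
Base rate for J-359 is 23.5%.
Origin Eriesta qualifies under the Nareth–Eriesta agreement and J-359 is covered: preferential rate 20% applies instead.
The additional-duty order on J-359 targets Narune, not Eriesta; it does not apply.
Duty = £282,513.00 × 20% = £56,502.60.
Total = £8,305.35 + £56,502.60 = £64,807.95.

£64,807.95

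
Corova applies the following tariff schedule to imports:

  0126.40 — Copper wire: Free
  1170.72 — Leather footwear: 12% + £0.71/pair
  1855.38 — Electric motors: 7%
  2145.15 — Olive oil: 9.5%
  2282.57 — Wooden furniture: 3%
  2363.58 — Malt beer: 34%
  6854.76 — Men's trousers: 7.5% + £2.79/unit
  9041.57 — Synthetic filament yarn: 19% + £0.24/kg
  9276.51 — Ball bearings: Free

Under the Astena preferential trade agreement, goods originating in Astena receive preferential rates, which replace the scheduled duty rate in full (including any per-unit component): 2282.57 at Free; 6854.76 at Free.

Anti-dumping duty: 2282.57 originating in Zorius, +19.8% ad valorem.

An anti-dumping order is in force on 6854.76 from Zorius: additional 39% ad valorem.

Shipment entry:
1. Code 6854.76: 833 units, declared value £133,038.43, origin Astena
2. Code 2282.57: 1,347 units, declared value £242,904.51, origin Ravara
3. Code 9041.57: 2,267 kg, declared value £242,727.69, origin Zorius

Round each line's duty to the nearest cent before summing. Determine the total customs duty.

£53,949.48

Line 1 (6854.76, Astena, 833 units, £133,038.43):
Base rate for 6854.76 is 7.5% + £2.79/unit.
Origin Astena qualifies under the Corova–Astena agreement and 6854.76 is covered: preferential rate Free applies instead.
The additional-duty order on 6854.76 targets Zorius, not Astena; it does not apply.
Duty = £133,038.43 × 0% = £0.00.
Line 2 (2282.57, Ravara, 1,347 units, £242,904.51):
Base rate for 2282.57 is 3%.
2282.57 has an FTA preferential rate, but origin Ravara is not Astena; base rate stands.
The additional-duty order on 2282.57 targets Zorius, not Ravara; it does not apply.
Duty = £242,904.51 × 3% = £7,287.14.
Line 3 (9041.57, Zorius, 2,267 kg, £242,727.69):
Base rate for 9041.57 is 19% + £0.24/kg.
Duty = £242,727.69 × 19% + 2,267 × £0.24 = £46,662.34.
Total = £0.00 + £7,287.14 + £46,662.34 = £53,949.48.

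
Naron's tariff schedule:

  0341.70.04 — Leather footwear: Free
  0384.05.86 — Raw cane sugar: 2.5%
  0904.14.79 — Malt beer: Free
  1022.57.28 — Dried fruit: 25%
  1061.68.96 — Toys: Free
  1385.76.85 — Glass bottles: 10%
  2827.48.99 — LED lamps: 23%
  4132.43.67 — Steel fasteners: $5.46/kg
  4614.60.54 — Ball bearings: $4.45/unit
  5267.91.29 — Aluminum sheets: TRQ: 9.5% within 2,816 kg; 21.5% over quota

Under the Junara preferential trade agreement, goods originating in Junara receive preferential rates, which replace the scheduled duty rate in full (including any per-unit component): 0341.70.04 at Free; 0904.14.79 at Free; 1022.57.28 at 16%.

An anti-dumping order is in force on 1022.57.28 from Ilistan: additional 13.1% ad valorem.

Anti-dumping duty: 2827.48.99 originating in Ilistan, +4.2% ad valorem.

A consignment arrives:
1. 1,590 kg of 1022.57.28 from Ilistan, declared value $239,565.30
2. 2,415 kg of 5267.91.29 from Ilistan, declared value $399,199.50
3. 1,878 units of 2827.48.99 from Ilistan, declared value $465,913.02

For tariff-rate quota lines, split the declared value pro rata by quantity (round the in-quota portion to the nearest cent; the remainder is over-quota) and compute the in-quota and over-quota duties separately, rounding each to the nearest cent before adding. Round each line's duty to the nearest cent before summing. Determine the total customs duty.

Line 1 (1022.57.28, Ilistan, 1,590 kg, $239,565.30):
Base rate for 1022.57.28 is 25%.
1022.57.28 has an FTA preferential rate, but origin Ilistan is not Junara; base rate stands.
Additional duty on 1022.57.28 from Ilistan: +13.1%. Applied ad valorem rate: 25% + 13.1% = 38.1%.
Duty = $239,565.30 × 38.1% = $91,274.38.
Line 2 (5267.91.29, Ilistan, 2,415 kg, $399,199.50):
Code 5267.91.29 is under a tariff-rate quota (threshold 2,816 kg). Quantity 2,415 kg is within the quota, so the in-quota rate 9.5% applies to the full value.
Duty = $399,199.50 × 9.5% = $37,923.95.
Line 3 (2827.48.99, Ilistan, 1,878 units, $465,913.02):
Base rate for 2827.48.99 is 23%.
Additional duty on 2827.48.99 from Ilistan: +4.2%. Applied ad valorem rate: 23% + 4.2% = 27.2%.
Duty = $465,913.02 × 27.2% = $126,728.34.
Total = $91,274.38 + $37,923.95 + $126,728.34 = $255,926.67.

$255,926.67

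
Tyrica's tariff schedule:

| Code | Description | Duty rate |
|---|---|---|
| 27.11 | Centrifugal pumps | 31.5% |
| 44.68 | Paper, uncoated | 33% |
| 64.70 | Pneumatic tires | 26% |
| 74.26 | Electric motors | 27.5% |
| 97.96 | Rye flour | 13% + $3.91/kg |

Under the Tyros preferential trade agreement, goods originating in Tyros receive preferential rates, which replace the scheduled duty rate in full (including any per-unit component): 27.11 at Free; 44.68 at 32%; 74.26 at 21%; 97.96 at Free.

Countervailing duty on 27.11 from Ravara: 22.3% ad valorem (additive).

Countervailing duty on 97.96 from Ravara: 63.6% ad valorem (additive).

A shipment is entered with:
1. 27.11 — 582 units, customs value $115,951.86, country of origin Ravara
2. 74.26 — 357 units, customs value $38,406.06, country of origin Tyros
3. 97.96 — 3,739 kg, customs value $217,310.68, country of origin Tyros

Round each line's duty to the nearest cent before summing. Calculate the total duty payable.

Line 1 (27.11, Ravara, 582 units, $115,951.86):
Base rate for 27.11 is 31.5%.
27.11 has an FTA preferential rate, but origin Ravara is not Tyros; base rate stands.
Additional duty on 27.11 from Ravara: +22.3%. Applied ad valorem rate: 31.5% + 22.3% = 53.8%.
Duty = $115,951.86 × 53.8% = $62,382.10.
Line 2 (74.26, Tyros, 357 units, $38,406.06):
Base rate for 74.26 is 27.5%.
Origin Tyros qualifies under the Tyrica–Tyros agreement and 74.26 is covered: preferential rate 21% applies instead.
Duty = $38,406.06 × 21% = $8,065.27.
Line 3 (97.96, Tyros, 3,739 kg, $217,310.68):
Base rate for 97.96 is 13% + $3.91/kg.
Origin Tyros qualifies under the Tyrica–Tyros agreement and 97.96 is covered: preferential rate Free applies instead.
The additional-duty order on 97.96 targets Ravara, not Tyros; it does not apply.
Duty = $217,310.68 × 0% = $0.00.
Total = $62,382.10 + $8,065.27 + $0.00 = $70,447.37.

$70,447.37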